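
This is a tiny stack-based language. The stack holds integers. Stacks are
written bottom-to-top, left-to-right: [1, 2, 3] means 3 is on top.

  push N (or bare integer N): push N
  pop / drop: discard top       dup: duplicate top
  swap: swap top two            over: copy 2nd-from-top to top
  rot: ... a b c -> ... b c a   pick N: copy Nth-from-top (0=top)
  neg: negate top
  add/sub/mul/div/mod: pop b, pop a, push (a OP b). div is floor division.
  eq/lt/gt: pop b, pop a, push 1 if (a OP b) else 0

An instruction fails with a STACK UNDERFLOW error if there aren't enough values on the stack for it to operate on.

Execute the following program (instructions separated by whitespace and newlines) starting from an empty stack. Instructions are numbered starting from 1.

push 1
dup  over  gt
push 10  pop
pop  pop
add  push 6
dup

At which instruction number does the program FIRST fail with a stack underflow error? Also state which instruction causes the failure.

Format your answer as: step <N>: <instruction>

Step 1 ('push 1'): stack = [1], depth = 1
Step 2 ('dup'): stack = [1, 1], depth = 2
Step 3 ('over'): stack = [1, 1, 1], depth = 3
Step 4 ('gt'): stack = [1, 0], depth = 2
Step 5 ('push 10'): stack = [1, 0, 10], depth = 3
Step 6 ('pop'): stack = [1, 0], depth = 2
Step 7 ('pop'): stack = [1], depth = 1
Step 8 ('pop'): stack = [], depth = 0
Step 9 ('add'): needs 2 value(s) but depth is 0 — STACK UNDERFLOW

Answer: step 9: add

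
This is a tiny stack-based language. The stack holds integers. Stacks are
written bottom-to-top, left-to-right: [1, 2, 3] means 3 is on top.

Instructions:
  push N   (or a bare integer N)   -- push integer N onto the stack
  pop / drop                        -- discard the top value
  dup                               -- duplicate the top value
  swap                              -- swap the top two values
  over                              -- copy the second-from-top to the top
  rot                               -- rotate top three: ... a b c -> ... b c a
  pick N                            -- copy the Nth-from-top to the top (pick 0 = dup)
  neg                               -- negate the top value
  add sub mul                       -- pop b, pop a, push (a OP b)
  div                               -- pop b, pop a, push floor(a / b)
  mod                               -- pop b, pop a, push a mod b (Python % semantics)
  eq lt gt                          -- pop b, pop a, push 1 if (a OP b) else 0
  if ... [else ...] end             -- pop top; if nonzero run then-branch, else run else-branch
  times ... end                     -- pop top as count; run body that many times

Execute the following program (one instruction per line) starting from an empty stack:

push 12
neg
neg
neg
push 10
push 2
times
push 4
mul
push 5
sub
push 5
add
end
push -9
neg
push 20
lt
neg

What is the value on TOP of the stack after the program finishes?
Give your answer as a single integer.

After 'push 12': [12]
After 'neg': [-12]
After 'neg': [12]
After 'neg': [-12]
After 'push 10': [-12, 10]
After 'push 2': [-12, 10, 2]
After 'times': [-12, 10]
After 'push 4': [-12, 10, 4]
After 'mul': [-12, 40]
After 'push 5': [-12, 40, 5]
  ...
After 'mul': [-12, 160]
After 'push 5': [-12, 160, 5]
After 'sub': [-12, 155]
After 'push 5': [-12, 155, 5]
After 'add': [-12, 160]
After 'push -9': [-12, 160, -9]
After 'neg': [-12, 160, 9]
After 'push 20': [-12, 160, 9, 20]
After 'lt': [-12, 160, 1]
After 'neg': [-12, 160, -1]

Answer: -1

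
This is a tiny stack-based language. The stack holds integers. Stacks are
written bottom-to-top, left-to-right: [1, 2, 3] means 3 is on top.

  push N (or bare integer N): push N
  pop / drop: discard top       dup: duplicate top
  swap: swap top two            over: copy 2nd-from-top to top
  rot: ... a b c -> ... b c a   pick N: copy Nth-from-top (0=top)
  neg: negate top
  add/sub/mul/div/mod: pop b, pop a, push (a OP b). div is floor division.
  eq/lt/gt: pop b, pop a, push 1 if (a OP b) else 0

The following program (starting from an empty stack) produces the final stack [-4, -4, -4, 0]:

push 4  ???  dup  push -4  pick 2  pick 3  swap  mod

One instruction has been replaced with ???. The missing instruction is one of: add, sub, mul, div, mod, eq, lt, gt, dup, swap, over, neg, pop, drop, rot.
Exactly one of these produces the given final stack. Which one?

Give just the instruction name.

Answer: neg

Derivation:
Stack before ???: [4]
Stack after ???:  [-4]
The instruction that transforms [4] -> [-4] is: neg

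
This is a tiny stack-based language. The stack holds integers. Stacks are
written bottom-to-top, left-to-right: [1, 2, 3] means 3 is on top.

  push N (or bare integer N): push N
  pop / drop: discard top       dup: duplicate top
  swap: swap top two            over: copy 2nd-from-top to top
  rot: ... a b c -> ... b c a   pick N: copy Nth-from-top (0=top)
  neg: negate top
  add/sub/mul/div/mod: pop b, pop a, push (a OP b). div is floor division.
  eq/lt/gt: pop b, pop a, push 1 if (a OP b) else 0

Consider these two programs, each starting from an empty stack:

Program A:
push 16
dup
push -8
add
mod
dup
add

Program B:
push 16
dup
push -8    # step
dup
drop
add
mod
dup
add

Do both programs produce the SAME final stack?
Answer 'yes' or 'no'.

Program A trace:
  After 'push 16': [16]
  After 'dup': [16, 16]
  After 'push -8': [16, 16, -8]
  After 'add': [16, 8]
  After 'mod': [0]
  After 'dup': [0, 0]
  After 'add': [0]
Program A final stack: [0]

Program B trace:
  After 'push 16': [16]
  After 'dup': [16, 16]
  After 'push -8': [16, 16, -8]
  After 'dup': [16, 16, -8, -8]
  After 'drop': [16, 16, -8]
  After 'add': [16, 8]
  After 'mod': [0]
  After 'dup': [0, 0]
  After 'add': [0]
Program B final stack: [0]
Same: yes

Answer: yes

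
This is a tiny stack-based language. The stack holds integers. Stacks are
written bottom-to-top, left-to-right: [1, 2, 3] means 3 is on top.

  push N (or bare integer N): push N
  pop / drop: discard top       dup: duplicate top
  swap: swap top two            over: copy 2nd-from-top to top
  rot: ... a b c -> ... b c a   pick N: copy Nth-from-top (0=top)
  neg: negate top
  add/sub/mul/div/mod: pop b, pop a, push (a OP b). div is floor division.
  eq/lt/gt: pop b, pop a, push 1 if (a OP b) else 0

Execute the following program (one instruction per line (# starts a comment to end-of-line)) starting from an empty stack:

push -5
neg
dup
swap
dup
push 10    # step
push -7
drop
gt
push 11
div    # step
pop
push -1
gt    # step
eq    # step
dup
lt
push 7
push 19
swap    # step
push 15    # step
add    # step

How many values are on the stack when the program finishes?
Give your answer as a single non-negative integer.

After 'push -5': stack = [-5] (depth 1)
After 'neg': stack = [5] (depth 1)
After 'dup': stack = [5, 5] (depth 2)
After 'swap': stack = [5, 5] (depth 2)
After 'dup': stack = [5, 5, 5] (depth 3)
After 'push 10': stack = [5, 5, 5, 10] (depth 4)
After 'push -7': stack = [5, 5, 5, 10, -7] (depth 5)
After 'drop': stack = [5, 5, 5, 10] (depth 4)
After 'gt': stack = [5, 5, 0] (depth 3)
After 'push 11': stack = [5, 5, 0, 11] (depth 4)
  ...
After 'push -1': stack = [5, 5, -1] (depth 3)
After 'gt': stack = [5, 1] (depth 2)
After 'eq': stack = [0] (depth 1)
After 'dup': stack = [0, 0] (depth 2)
After 'lt': stack = [0] (depth 1)
After 'push 7': stack = [0, 7] (depth 2)
After 'push 19': stack = [0, 7, 19] (depth 3)
After 'swap': stack = [0, 19, 7] (depth 3)
After 'push 15': stack = [0, 19, 7, 15] (depth 4)
After 'add': stack = [0, 19, 22] (depth 3)

Answer: 3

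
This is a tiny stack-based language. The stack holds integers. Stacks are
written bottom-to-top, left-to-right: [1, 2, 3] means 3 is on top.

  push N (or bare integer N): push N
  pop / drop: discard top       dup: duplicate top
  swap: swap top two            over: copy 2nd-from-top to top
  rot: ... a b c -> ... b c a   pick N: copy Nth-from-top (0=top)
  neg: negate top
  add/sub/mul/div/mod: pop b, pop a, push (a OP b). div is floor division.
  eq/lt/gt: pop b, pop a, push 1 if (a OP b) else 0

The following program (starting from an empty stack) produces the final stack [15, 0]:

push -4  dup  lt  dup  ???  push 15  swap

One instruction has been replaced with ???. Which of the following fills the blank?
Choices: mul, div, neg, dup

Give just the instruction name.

Answer: mul

Derivation:
Stack before ???: [0, 0]
Stack after ???:  [0]
Checking each choice:
  mul: MATCH
  div: division by zero
  neg: produces [0, 15, 0]
  dup: produces [0, 0, 15, 0]


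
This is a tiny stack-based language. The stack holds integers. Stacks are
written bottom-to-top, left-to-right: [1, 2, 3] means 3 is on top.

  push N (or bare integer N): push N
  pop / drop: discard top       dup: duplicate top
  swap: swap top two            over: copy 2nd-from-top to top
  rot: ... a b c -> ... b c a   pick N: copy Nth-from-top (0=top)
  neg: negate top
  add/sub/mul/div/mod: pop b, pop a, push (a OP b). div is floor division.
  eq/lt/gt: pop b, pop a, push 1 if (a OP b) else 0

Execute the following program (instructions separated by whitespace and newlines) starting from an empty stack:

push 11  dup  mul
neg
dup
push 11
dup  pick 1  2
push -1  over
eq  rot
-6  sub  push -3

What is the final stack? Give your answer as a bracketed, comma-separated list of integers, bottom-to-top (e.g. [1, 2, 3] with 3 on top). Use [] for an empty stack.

Answer: [-121, -121, 11, 11, 2, 0, 17, -3]

Derivation:
After 'push 11': [11]
After 'dup': [11, 11]
After 'mul': [121]
After 'neg': [-121]
After 'dup': [-121, -121]
After 'push 11': [-121, -121, 11]
After 'dup': [-121, -121, 11, 11]
After 'pick 1': [-121, -121, 11, 11, 11]
After 'push 2': [-121, -121, 11, 11, 11, 2]
After 'push -1': [-121, -121, 11, 11, 11, 2, -1]
After 'over': [-121, -121, 11, 11, 11, 2, -1, 2]
After 'eq': [-121, -121, 11, 11, 11, 2, 0]
After 'rot': [-121, -121, 11, 11, 2, 0, 11]
After 'push -6': [-121, -121, 11, 11, 2, 0, 11, -6]
After 'sub': [-121, -121, 11, 11, 2, 0, 17]
After 'push -3': [-121, -121, 11, 11, 2, 0, 17, -3]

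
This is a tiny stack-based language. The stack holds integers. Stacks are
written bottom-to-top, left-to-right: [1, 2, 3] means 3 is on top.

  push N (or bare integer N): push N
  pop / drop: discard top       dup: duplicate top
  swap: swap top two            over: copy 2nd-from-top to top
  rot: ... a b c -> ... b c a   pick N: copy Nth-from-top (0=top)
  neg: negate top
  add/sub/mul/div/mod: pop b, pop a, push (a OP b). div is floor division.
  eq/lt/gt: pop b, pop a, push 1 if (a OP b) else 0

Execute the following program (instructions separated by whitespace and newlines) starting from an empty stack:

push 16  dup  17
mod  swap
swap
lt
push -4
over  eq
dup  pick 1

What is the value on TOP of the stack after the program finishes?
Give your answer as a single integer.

After 'push 16': [16]
After 'dup': [16, 16]
After 'push 17': [16, 16, 17]
After 'mod': [16, 16]
After 'swap': [16, 16]
After 'swap': [16, 16]
After 'lt': [0]
After 'push -4': [0, -4]
After 'over': [0, -4, 0]
After 'eq': [0, 0]
After 'dup': [0, 0, 0]
After 'pick 1': [0, 0, 0, 0]

Answer: 0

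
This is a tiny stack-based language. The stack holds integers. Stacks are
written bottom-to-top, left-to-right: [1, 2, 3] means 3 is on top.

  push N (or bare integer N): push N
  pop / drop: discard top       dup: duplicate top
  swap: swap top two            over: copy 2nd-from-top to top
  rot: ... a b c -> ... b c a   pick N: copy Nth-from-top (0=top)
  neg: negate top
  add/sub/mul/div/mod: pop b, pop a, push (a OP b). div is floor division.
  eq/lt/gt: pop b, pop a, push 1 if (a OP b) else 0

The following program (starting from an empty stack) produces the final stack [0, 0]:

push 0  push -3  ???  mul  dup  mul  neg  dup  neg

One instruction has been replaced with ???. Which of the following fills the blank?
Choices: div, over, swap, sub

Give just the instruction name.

Stack before ???: [0, -3]
Stack after ???:  [-3, 0]
Checking each choice:
  div: stack underflow (need 2, have 1)
  over: produces [0, 0, 0]
  swap: MATCH
  sub: stack underflow (need 2, have 1)


Answer: swap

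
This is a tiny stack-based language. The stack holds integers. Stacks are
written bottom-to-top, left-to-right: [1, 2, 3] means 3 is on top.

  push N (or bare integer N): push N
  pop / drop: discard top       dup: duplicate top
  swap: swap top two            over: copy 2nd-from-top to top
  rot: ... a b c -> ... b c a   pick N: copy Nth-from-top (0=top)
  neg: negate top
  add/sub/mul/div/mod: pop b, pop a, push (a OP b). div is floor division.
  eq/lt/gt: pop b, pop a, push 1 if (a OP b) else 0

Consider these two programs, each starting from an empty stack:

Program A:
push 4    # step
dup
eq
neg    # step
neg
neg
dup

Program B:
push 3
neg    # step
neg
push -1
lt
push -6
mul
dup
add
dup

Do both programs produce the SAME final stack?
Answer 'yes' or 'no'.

Program A trace:
  After 'push 4': [4]
  After 'dup': [4, 4]
  After 'eq': [1]
  After 'neg': [-1]
  After 'neg': [1]
  After 'neg': [-1]
  After 'dup': [-1, -1]
Program A final stack: [-1, -1]

Program B trace:
  After 'push 3': [3]
  After 'neg': [-3]
  After 'neg': [3]
  After 'push -1': [3, -1]
  After 'lt': [0]
  After 'push -6': [0, -6]
  After 'mul': [0]
  After 'dup': [0, 0]
  After 'add': [0]
  After 'dup': [0, 0]
Program B final stack: [0, 0]
Same: no

Answer: no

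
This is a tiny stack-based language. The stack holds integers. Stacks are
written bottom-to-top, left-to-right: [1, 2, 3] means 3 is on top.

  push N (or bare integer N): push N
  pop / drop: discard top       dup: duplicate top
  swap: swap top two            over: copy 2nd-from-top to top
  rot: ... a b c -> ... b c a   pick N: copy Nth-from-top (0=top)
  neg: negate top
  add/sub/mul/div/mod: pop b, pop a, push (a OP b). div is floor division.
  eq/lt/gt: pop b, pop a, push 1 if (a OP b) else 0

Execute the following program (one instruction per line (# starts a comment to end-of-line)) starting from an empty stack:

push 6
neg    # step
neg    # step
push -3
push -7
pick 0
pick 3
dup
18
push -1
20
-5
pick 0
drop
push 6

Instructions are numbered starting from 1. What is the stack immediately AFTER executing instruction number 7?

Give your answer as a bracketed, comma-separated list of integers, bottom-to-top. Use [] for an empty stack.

Step 1 ('push 6'): [6]
Step 2 ('neg'): [-6]
Step 3 ('neg'): [6]
Step 4 ('push -3'): [6, -3]
Step 5 ('push -7'): [6, -3, -7]
Step 6 ('pick 0'): [6, -3, -7, -7]
Step 7 ('pick 3'): [6, -3, -7, -7, 6]

Answer: [6, -3, -7, -7, 6]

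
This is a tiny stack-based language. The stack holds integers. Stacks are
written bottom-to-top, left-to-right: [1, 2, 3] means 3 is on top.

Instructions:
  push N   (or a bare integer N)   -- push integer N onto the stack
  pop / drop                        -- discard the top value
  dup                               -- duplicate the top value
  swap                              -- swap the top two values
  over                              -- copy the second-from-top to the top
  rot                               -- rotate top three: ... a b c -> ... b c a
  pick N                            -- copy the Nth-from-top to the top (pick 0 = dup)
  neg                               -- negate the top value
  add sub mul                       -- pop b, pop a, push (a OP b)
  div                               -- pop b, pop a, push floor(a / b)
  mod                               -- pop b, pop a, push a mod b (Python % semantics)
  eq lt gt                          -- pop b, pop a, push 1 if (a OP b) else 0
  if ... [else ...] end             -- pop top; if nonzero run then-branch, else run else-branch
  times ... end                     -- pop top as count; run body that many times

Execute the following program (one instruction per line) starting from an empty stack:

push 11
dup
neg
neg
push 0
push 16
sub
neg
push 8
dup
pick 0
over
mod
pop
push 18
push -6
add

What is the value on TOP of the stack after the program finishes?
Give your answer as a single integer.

After 'push 11': [11]
After 'dup': [11, 11]
After 'neg': [11, -11]
After 'neg': [11, 11]
After 'push 0': [11, 11, 0]
After 'push 16': [11, 11, 0, 16]
After 'sub': [11, 11, -16]
After 'neg': [11, 11, 16]
After 'push 8': [11, 11, 16, 8]
After 'dup': [11, 11, 16, 8, 8]
After 'pick 0': [11, 11, 16, 8, 8, 8]
After 'over': [11, 11, 16, 8, 8, 8, 8]
After 'mod': [11, 11, 16, 8, 8, 0]
After 'pop': [11, 11, 16, 8, 8]
After 'push 18': [11, 11, 16, 8, 8, 18]
After 'push -6': [11, 11, 16, 8, 8, 18, -6]
After 'add': [11, 11, 16, 8, 8, 12]

Answer: 12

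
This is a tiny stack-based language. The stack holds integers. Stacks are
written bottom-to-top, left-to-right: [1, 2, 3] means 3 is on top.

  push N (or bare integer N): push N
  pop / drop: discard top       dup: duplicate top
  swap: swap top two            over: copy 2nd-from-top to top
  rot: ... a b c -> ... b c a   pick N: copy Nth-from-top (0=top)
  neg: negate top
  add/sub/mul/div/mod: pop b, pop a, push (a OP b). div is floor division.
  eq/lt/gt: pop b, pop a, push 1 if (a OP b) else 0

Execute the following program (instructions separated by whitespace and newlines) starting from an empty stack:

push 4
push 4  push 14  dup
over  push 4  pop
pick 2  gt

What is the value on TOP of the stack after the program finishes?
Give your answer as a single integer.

After 'push 4': [4]
After 'push 4': [4, 4]
After 'push 14': [4, 4, 14]
After 'dup': [4, 4, 14, 14]
After 'over': [4, 4, 14, 14, 14]
After 'push 4': [4, 4, 14, 14, 14, 4]
After 'pop': [4, 4, 14, 14, 14]
After 'pick 2': [4, 4, 14, 14, 14, 14]
After 'gt': [4, 4, 14, 14, 0]

Answer: 0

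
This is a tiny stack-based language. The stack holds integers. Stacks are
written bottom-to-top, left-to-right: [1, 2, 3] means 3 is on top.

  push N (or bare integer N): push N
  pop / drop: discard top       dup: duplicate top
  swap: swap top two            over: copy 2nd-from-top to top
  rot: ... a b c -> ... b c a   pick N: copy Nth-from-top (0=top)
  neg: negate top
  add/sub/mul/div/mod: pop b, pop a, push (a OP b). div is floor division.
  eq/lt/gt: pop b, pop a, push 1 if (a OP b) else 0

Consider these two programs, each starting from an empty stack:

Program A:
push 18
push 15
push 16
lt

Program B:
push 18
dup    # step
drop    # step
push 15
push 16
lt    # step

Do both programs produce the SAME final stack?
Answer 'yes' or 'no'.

Program A trace:
  After 'push 18': [18]
  After 'push 15': [18, 15]
  After 'push 16': [18, 15, 16]
  After 'lt': [18, 1]
Program A final stack: [18, 1]

Program B trace:
  After 'push 18': [18]
  After 'dup': [18, 18]
  After 'drop': [18]
  After 'push 15': [18, 15]
  After 'push 16': [18, 15, 16]
  After 'lt': [18, 1]
Program B final stack: [18, 1]
Same: yes

Answer: yes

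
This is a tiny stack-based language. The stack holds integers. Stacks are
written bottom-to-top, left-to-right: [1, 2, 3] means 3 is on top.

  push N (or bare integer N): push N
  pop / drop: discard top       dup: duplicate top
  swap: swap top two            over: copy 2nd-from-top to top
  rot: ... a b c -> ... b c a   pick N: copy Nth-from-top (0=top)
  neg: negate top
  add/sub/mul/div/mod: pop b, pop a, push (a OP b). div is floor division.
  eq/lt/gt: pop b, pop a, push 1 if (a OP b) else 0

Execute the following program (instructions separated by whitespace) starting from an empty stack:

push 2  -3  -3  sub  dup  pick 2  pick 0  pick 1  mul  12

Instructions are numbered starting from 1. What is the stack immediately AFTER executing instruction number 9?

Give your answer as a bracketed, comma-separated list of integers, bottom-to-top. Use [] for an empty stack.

Answer: [2, 0, 0, 2, 4]

Derivation:
Step 1 ('push 2'): [2]
Step 2 ('-3'): [2, -3]
Step 3 ('-3'): [2, -3, -3]
Step 4 ('sub'): [2, 0]
Step 5 ('dup'): [2, 0, 0]
Step 6 ('pick 2'): [2, 0, 0, 2]
Step 7 ('pick 0'): [2, 0, 0, 2, 2]
Step 8 ('pick 1'): [2, 0, 0, 2, 2, 2]
Step 9 ('mul'): [2, 0, 0, 2, 4]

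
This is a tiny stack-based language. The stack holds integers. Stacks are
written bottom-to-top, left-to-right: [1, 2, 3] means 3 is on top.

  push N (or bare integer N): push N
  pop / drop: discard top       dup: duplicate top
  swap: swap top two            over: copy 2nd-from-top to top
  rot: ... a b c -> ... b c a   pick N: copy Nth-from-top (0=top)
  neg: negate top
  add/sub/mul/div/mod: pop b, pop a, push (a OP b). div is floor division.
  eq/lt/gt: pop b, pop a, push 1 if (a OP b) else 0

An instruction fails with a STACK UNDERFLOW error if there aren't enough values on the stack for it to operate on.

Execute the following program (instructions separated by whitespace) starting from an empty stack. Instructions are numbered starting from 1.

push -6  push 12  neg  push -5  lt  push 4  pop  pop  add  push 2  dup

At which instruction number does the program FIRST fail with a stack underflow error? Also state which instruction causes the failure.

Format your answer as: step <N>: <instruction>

Answer: step 9: add

Derivation:
Step 1 ('push -6'): stack = [-6], depth = 1
Step 2 ('push 12'): stack = [-6, 12], depth = 2
Step 3 ('neg'): stack = [-6, -12], depth = 2
Step 4 ('push -5'): stack = [-6, -12, -5], depth = 3
Step 5 ('lt'): stack = [-6, 1], depth = 2
Step 6 ('push 4'): stack = [-6, 1, 4], depth = 3
Step 7 ('pop'): stack = [-6, 1], depth = 2
Step 8 ('pop'): stack = [-6], depth = 1
Step 9 ('add'): needs 2 value(s) but depth is 1 — STACK UNDERFLOW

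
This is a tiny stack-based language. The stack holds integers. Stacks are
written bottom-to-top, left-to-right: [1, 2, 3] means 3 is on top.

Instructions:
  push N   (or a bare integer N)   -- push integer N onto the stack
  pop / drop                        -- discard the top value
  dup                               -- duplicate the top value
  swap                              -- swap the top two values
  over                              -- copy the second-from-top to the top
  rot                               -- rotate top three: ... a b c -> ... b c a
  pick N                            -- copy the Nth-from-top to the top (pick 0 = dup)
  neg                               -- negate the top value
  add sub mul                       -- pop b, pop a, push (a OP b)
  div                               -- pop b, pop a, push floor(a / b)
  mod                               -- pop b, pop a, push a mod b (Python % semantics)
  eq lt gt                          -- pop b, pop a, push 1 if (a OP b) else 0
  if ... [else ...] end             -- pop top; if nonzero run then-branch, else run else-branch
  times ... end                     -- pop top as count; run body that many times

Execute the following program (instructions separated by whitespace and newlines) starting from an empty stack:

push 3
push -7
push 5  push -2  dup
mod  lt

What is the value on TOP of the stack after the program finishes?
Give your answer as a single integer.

After 'push 3': [3]
After 'push -7': [3, -7]
After 'push 5': [3, -7, 5]
After 'push -2': [3, -7, 5, -2]
After 'dup': [3, -7, 5, -2, -2]
After 'mod': [3, -7, 5, 0]
After 'lt': [3, -7, 0]

Answer: 0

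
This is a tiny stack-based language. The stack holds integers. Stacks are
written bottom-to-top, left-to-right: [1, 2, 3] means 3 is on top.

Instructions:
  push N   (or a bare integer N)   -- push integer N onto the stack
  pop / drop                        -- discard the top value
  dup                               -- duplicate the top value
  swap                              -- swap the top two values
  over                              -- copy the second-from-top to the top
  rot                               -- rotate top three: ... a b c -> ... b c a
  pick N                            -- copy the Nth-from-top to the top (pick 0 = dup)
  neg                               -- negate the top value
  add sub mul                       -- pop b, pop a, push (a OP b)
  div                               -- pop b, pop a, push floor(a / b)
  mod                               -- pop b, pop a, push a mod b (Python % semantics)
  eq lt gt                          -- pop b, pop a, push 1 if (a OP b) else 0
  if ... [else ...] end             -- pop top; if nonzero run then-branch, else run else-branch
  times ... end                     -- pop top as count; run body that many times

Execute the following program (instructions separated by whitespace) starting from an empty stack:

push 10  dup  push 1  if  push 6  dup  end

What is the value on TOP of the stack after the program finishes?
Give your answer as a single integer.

After 'push 10': [10]
After 'dup': [10, 10]
After 'push 1': [10, 10, 1]
After 'if': [10, 10]
After 'push 6': [10, 10, 6]
After 'dup': [10, 10, 6, 6]

Answer: 6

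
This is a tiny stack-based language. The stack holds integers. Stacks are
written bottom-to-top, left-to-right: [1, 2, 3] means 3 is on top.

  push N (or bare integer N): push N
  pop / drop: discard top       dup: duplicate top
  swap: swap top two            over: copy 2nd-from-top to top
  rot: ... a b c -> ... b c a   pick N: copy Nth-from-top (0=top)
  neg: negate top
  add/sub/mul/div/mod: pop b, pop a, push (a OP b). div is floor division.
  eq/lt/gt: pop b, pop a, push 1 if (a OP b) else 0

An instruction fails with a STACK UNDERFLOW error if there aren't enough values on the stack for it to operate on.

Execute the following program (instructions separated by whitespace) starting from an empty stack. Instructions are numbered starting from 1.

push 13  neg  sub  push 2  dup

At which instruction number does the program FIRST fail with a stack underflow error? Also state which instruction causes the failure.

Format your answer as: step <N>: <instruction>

Step 1 ('push 13'): stack = [13], depth = 1
Step 2 ('neg'): stack = [-13], depth = 1
Step 3 ('sub'): needs 2 value(s) but depth is 1 — STACK UNDERFLOW

Answer: step 3: sub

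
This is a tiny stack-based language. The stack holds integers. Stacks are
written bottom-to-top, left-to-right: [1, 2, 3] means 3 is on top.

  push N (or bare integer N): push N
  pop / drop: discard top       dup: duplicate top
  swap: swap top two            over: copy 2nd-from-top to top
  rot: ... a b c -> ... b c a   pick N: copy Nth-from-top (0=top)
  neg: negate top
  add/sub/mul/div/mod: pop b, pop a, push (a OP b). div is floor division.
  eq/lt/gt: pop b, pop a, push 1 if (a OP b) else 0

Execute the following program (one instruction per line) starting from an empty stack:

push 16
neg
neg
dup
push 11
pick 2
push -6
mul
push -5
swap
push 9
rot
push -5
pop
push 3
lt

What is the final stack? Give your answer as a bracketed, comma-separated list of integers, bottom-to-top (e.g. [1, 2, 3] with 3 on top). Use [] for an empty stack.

After 'push 16': [16]
After 'neg': [-16]
After 'neg': [16]
After 'dup': [16, 16]
After 'push 11': [16, 16, 11]
After 'pick 2': [16, 16, 11, 16]
After 'push -6': [16, 16, 11, 16, -6]
After 'mul': [16, 16, 11, -96]
After 'push -5': [16, 16, 11, -96, -5]
After 'swap': [16, 16, 11, -5, -96]
After 'push 9': [16, 16, 11, -5, -96, 9]
After 'rot': [16, 16, 11, -96, 9, -5]
After 'push -5': [16, 16, 11, -96, 9, -5, -5]
After 'pop': [16, 16, 11, -96, 9, -5]
After 'push 3': [16, 16, 11, -96, 9, -5, 3]
After 'lt': [16, 16, 11, -96, 9, 1]

Answer: [16, 16, 11, -96, 9, 1]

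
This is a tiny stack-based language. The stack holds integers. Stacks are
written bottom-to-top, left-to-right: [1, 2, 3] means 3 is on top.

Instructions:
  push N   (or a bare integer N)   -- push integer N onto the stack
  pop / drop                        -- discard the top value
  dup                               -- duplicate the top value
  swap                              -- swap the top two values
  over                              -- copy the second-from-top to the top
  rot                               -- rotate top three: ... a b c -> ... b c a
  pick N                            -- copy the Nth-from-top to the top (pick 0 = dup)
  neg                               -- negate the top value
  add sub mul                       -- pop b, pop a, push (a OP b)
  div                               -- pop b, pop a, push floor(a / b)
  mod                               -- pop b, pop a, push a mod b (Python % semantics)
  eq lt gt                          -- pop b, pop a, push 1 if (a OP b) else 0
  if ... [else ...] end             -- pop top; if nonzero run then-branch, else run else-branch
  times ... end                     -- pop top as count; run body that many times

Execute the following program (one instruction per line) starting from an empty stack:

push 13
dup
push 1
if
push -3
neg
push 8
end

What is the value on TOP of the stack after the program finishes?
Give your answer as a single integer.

After 'push 13': [13]
After 'dup': [13, 13]
After 'push 1': [13, 13, 1]
After 'if': [13, 13]
After 'push -3': [13, 13, -3]
After 'neg': [13, 13, 3]
After 'push 8': [13, 13, 3, 8]

Answer: 8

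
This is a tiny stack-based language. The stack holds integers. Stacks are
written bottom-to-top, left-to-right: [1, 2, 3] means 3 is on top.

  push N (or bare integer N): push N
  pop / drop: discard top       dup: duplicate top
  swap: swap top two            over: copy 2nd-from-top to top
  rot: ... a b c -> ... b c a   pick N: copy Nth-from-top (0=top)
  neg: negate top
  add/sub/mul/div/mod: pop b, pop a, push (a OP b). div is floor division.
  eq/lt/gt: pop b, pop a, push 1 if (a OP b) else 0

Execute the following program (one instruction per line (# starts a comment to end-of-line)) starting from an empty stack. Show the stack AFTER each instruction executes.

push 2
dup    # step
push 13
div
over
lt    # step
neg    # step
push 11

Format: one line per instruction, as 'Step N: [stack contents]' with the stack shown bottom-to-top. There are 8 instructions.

Step 1: [2]
Step 2: [2, 2]
Step 3: [2, 2, 13]
Step 4: [2, 0]
Step 5: [2, 0, 2]
Step 6: [2, 1]
Step 7: [2, -1]
Step 8: [2, -1, 11]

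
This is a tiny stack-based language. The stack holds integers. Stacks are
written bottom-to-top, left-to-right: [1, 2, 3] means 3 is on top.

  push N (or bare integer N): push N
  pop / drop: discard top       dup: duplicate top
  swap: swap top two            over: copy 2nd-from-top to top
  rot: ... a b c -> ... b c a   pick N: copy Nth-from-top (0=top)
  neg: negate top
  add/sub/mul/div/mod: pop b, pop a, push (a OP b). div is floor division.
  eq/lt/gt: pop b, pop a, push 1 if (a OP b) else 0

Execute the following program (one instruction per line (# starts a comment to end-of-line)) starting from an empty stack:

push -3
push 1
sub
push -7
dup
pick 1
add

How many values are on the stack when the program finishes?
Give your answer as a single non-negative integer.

After 'push -3': stack = [-3] (depth 1)
After 'push 1': stack = [-3, 1] (depth 2)
After 'sub': stack = [-4] (depth 1)
After 'push -7': stack = [-4, -7] (depth 2)
After 'dup': stack = [-4, -7, -7] (depth 3)
After 'pick 1': stack = [-4, -7, -7, -7] (depth 4)
After 'add': stack = [-4, -7, -14] (depth 3)

Answer: 3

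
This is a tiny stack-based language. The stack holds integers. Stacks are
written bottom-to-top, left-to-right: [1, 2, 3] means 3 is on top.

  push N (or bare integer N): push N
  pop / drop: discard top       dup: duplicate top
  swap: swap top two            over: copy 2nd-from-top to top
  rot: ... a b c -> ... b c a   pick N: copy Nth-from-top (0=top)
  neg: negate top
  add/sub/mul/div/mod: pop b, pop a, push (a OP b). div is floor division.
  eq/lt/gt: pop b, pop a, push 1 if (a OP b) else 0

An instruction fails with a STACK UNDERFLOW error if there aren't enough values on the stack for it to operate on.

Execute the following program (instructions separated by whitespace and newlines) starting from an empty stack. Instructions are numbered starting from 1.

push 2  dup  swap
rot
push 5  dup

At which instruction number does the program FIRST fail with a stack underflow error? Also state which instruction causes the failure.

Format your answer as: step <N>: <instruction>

Step 1 ('push 2'): stack = [2], depth = 1
Step 2 ('dup'): stack = [2, 2], depth = 2
Step 3 ('swap'): stack = [2, 2], depth = 2
Step 4 ('rot'): needs 3 value(s) but depth is 2 — STACK UNDERFLOW

Answer: step 4: rot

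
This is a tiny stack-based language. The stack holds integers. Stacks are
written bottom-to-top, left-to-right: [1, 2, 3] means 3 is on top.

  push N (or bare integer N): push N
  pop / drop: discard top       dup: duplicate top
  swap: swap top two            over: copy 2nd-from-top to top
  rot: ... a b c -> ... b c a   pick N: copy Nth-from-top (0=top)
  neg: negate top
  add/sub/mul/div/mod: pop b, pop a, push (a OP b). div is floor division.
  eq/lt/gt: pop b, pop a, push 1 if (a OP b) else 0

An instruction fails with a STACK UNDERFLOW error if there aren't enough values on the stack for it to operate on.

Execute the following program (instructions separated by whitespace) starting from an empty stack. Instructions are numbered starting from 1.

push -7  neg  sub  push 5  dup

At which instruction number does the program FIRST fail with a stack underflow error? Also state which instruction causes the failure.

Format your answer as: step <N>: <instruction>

Answer: step 3: sub

Derivation:
Step 1 ('push -7'): stack = [-7], depth = 1
Step 2 ('neg'): stack = [7], depth = 1
Step 3 ('sub'): needs 2 value(s) but depth is 1 — STACK UNDERFLOW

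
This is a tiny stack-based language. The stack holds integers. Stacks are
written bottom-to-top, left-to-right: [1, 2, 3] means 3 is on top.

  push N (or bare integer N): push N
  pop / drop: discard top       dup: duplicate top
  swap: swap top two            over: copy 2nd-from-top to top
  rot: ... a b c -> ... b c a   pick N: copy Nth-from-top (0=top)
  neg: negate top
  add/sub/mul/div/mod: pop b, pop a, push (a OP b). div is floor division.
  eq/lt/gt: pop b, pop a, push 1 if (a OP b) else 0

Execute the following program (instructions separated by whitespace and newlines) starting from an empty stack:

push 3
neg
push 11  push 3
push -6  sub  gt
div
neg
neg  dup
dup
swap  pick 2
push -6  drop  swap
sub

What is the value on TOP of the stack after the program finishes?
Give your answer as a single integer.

Answer: 0

Derivation:
After 'push 3': [3]
After 'neg': [-3]
After 'push 11': [-3, 11]
After 'push 3': [-3, 11, 3]
After 'push -6': [-3, 11, 3, -6]
After 'sub': [-3, 11, 9]
After 'gt': [-3, 1]
After 'div': [-3]
After 'neg': [3]
After 'neg': [-3]
After 'dup': [-3, -3]
After 'dup': [-3, -3, -3]
After 'swap': [-3, -3, -3]
After 'pick 2': [-3, -3, -3, -3]
After 'push -6': [-3, -3, -3, -3, -6]
After 'drop': [-3, -3, -3, -3]
After 'swap': [-3, -3, -3, -3]
After 'sub': [-3, -3, 0]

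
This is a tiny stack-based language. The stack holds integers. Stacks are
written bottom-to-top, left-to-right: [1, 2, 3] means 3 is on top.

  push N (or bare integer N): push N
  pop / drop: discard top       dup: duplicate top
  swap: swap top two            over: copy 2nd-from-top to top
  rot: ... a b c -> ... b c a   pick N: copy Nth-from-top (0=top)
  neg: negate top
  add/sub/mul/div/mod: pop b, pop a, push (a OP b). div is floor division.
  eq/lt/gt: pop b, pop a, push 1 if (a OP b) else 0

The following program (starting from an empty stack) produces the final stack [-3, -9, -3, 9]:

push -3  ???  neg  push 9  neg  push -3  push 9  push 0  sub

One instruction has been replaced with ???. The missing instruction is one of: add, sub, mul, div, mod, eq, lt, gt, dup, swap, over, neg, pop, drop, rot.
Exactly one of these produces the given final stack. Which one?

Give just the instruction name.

Stack before ???: [-3]
Stack after ???:  [3]
The instruction that transforms [-3] -> [3] is: neg

Answer: neg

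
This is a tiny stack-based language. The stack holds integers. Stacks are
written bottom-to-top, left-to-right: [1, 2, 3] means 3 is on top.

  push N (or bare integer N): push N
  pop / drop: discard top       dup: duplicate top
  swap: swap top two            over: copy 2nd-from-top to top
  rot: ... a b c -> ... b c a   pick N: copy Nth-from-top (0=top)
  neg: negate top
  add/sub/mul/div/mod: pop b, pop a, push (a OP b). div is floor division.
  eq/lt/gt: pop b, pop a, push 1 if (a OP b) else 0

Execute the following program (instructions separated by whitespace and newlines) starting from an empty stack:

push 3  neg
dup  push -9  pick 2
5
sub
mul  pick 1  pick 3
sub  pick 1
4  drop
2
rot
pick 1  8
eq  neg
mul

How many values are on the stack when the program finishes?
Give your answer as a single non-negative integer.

Answer: 6

Derivation:
After 'push 3': stack = [3] (depth 1)
After 'neg': stack = [-3] (depth 1)
After 'dup': stack = [-3, -3] (depth 2)
After 'push -9': stack = [-3, -3, -9] (depth 3)
After 'pick 2': stack = [-3, -3, -9, -3] (depth 4)
After 'push 5': stack = [-3, -3, -9, -3, 5] (depth 5)
After 'sub': stack = [-3, -3, -9, -8] (depth 4)
After 'mul': stack = [-3, -3, 72] (depth 3)
After 'pick 1': stack = [-3, -3, 72, -3] (depth 4)
After 'pick 3': stack = [-3, -3, 72, -3, -3] (depth 5)
  ...
After 'pick 1': stack = [-3, -3, 72, 0, 72] (depth 5)
After 'push 4': stack = [-3, -3, 72, 0, 72, 4] (depth 6)
After 'drop': stack = [-3, -3, 72, 0, 72] (depth 5)
After 'push 2': stack = [-3, -3, 72, 0, 72, 2] (depth 6)
After 'rot': stack = [-3, -3, 72, 72, 2, 0] (depth 6)
After 'pick 1': stack = [-3, -3, 72, 72, 2, 0, 2] (depth 7)
After 'push 8': stack = [-3, -3, 72, 72, 2, 0, 2, 8] (depth 8)
After 'eq': stack = [-3, -3, 72, 72, 2, 0, 0] (depth 7)
After 'neg': stack = [-3, -3, 72, 72, 2, 0, 0] (depth 7)
After 'mul': stack = [-3, -3, 72, 72, 2, 0] (depth 6)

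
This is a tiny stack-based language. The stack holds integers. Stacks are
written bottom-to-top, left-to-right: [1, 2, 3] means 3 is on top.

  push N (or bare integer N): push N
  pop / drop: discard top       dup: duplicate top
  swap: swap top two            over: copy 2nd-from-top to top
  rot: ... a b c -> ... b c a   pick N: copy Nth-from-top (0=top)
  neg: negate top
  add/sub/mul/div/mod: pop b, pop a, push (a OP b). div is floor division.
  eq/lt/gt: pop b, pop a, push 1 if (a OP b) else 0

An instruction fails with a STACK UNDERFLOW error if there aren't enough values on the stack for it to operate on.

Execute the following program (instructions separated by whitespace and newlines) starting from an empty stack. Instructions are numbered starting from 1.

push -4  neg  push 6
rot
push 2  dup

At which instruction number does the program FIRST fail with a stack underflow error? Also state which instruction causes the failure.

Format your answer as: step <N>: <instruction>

Step 1 ('push -4'): stack = [-4], depth = 1
Step 2 ('neg'): stack = [4], depth = 1
Step 3 ('push 6'): stack = [4, 6], depth = 2
Step 4 ('rot'): needs 3 value(s) but depth is 2 — STACK UNDERFLOW

Answer: step 4: rot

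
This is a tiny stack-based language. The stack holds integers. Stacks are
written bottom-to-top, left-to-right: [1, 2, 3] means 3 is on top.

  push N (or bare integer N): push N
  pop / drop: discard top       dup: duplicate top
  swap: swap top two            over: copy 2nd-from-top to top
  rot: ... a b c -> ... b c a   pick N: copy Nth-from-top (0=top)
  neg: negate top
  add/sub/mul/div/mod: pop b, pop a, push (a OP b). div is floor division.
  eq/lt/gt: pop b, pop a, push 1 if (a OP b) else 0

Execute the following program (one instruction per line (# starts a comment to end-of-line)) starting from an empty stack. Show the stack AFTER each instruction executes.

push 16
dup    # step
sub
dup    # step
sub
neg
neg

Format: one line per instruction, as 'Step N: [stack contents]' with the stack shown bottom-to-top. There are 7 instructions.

Step 1: [16]
Step 2: [16, 16]
Step 3: [0]
Step 4: [0, 0]
Step 5: [0]
Step 6: [0]
Step 7: [0]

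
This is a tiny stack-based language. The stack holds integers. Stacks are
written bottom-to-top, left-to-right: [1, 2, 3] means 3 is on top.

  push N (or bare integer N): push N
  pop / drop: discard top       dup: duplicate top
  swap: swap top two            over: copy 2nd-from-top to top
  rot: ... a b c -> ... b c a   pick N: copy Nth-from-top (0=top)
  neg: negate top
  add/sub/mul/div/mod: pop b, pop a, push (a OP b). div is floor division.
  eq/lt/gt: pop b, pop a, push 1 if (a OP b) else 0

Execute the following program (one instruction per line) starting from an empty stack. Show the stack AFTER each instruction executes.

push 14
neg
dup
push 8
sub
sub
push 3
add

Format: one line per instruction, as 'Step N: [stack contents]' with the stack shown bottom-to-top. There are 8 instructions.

Step 1: [14]
Step 2: [-14]
Step 3: [-14, -14]
Step 4: [-14, -14, 8]
Step 5: [-14, -22]
Step 6: [8]
Step 7: [8, 3]
Step 8: [11]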